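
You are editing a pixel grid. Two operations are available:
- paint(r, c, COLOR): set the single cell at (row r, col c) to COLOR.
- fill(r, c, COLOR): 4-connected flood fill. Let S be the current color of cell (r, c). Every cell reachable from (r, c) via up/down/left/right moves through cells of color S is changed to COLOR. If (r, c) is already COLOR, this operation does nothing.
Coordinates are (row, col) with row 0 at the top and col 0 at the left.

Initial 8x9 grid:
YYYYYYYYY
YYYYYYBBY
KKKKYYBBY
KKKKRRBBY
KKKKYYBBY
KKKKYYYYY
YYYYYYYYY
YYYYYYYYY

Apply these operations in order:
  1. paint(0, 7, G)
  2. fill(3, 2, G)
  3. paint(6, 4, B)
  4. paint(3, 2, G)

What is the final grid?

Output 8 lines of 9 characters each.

Answer: YYYYYYYGY
YYYYYYBBY
GGGGYYBBY
GGGGRRBBY
GGGGYYBBY
GGGGYYYYY
YYYYBYYYY
YYYYYYYYY

Derivation:
After op 1 paint(0,7,G):
YYYYYYYGY
YYYYYYBBY
KKKKYYBBY
KKKKRRBBY
KKKKYYBBY
KKKKYYYYY
YYYYYYYYY
YYYYYYYYY
After op 2 fill(3,2,G) [16 cells changed]:
YYYYYYYGY
YYYYYYBBY
GGGGYYBBY
GGGGRRBBY
GGGGYYBBY
GGGGYYYYY
YYYYYYYYY
YYYYYYYYY
After op 3 paint(6,4,B):
YYYYYYYGY
YYYYYYBBY
GGGGYYBBY
GGGGRRBBY
GGGGYYBBY
GGGGYYYYY
YYYYBYYYY
YYYYYYYYY
After op 4 paint(3,2,G):
YYYYYYYGY
YYYYYYBBY
GGGGYYBBY
GGGGRRBBY
GGGGYYBBY
GGGGYYYYY
YYYYBYYYY
YYYYYYYYY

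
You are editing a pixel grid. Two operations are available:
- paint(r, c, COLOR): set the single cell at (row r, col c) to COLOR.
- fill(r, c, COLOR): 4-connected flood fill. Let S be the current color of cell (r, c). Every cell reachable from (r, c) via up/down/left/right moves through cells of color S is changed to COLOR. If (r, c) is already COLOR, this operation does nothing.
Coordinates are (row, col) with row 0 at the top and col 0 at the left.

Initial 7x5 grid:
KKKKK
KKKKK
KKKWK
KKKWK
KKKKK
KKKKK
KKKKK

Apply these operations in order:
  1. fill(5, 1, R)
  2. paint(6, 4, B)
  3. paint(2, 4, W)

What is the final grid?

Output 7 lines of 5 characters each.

Answer: RRRRR
RRRRR
RRRWW
RRRWR
RRRRR
RRRRR
RRRRB

Derivation:
After op 1 fill(5,1,R) [33 cells changed]:
RRRRR
RRRRR
RRRWR
RRRWR
RRRRR
RRRRR
RRRRR
After op 2 paint(6,4,B):
RRRRR
RRRRR
RRRWR
RRRWR
RRRRR
RRRRR
RRRRB
After op 3 paint(2,4,W):
RRRRR
RRRRR
RRRWW
RRRWR
RRRRR
RRRRR
RRRRB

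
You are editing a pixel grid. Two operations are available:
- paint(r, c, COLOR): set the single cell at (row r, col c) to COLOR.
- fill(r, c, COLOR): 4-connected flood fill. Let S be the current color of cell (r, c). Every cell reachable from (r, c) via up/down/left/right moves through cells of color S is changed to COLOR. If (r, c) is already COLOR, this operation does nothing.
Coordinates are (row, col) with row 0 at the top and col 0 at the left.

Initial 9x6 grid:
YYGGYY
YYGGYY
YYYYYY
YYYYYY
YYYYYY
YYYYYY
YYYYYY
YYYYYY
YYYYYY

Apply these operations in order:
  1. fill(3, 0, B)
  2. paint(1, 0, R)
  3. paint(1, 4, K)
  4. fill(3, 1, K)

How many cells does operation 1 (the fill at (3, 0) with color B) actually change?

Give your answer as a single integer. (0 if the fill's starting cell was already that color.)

Answer: 50

Derivation:
After op 1 fill(3,0,B) [50 cells changed]:
BBGGBB
BBGGBB
BBBBBB
BBBBBB
BBBBBB
BBBBBB
BBBBBB
BBBBBB
BBBBBB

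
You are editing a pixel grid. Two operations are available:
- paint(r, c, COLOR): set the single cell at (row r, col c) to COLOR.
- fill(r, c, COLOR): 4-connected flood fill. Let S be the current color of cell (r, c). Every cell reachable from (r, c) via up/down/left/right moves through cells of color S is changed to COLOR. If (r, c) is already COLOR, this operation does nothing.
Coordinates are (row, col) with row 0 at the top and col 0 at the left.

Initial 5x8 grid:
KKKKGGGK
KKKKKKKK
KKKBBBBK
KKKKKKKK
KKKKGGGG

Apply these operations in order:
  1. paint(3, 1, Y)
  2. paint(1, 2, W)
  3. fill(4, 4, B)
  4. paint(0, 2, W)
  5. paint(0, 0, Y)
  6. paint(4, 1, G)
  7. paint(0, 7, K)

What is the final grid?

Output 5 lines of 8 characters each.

Answer: YKWKGGGK
KKWKKKKK
KKKBBBBK
KYKKKKKK
KGKKBBBB

Derivation:
After op 1 paint(3,1,Y):
KKKKGGGK
KKKKKKKK
KKKBBBBK
KYKKKKKK
KKKKGGGG
After op 2 paint(1,2,W):
KKKKGGGK
KKWKKKKK
KKKBBBBK
KYKKKKKK
KKKKGGGG
After op 3 fill(4,4,B) [4 cells changed]:
KKKKGGGK
KKWKKKKK
KKKBBBBK
KYKKKKKK
KKKKBBBB
After op 4 paint(0,2,W):
KKWKGGGK
KKWKKKKK
KKKBBBBK
KYKKKKKK
KKKKBBBB
After op 5 paint(0,0,Y):
YKWKGGGK
KKWKKKKK
KKKBBBBK
KYKKKKKK
KKKKBBBB
After op 6 paint(4,1,G):
YKWKGGGK
KKWKKKKK
KKKBBBBK
KYKKKKKK
KGKKBBBB
After op 7 paint(0,7,K):
YKWKGGGK
KKWKKKKK
KKKBBBBK
KYKKKKKK
KGKKBBBB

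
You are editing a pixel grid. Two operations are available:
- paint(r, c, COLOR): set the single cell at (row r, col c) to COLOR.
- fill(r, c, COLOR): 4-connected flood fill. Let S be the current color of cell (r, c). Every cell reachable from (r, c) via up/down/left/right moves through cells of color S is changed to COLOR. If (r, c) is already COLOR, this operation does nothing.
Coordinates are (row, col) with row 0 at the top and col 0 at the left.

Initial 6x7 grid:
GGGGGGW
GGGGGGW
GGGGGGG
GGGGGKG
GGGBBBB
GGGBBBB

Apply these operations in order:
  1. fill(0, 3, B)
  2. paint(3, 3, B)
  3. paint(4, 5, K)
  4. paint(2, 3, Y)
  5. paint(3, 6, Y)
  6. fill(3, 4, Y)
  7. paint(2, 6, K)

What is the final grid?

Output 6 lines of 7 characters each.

After op 1 fill(0,3,B) [31 cells changed]:
BBBBBBW
BBBBBBW
BBBBBBB
BBBBBKB
BBBBBBB
BBBBBBB
After op 2 paint(3,3,B):
BBBBBBW
BBBBBBW
BBBBBBB
BBBBBKB
BBBBBBB
BBBBBBB
After op 3 paint(4,5,K):
BBBBBBW
BBBBBBW
BBBBBBB
BBBBBKB
BBBBBKB
BBBBBBB
After op 4 paint(2,3,Y):
BBBBBBW
BBBBBBW
BBBYBBB
BBBBBKB
BBBBBKB
BBBBBBB
After op 5 paint(3,6,Y):
BBBBBBW
BBBBBBW
BBBYBBB
BBBBBKY
BBBBBKB
BBBBBBB
After op 6 fill(3,4,Y) [36 cells changed]:
YYYYYYW
YYYYYYW
YYYYYYY
YYYYYKY
YYYYYKY
YYYYYYY
After op 7 paint(2,6,K):
YYYYYYW
YYYYYYW
YYYYYYK
YYYYYKY
YYYYYKY
YYYYYYY

Answer: YYYYYYW
YYYYYYW
YYYYYYK
YYYYYKY
YYYYYKY
YYYYYYY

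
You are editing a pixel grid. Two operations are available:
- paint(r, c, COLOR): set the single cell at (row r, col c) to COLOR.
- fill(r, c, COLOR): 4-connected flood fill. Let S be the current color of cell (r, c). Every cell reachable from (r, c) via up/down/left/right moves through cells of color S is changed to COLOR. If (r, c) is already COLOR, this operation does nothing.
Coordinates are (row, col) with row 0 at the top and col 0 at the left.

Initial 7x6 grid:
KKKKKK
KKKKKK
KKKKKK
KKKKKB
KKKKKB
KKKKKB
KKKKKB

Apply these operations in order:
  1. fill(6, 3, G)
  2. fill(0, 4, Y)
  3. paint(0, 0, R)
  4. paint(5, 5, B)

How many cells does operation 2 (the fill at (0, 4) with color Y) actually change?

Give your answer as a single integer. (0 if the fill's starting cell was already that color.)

Answer: 38

Derivation:
After op 1 fill(6,3,G) [38 cells changed]:
GGGGGG
GGGGGG
GGGGGG
GGGGGB
GGGGGB
GGGGGB
GGGGGB
After op 2 fill(0,4,Y) [38 cells changed]:
YYYYYY
YYYYYY
YYYYYY
YYYYYB
YYYYYB
YYYYYB
YYYYYB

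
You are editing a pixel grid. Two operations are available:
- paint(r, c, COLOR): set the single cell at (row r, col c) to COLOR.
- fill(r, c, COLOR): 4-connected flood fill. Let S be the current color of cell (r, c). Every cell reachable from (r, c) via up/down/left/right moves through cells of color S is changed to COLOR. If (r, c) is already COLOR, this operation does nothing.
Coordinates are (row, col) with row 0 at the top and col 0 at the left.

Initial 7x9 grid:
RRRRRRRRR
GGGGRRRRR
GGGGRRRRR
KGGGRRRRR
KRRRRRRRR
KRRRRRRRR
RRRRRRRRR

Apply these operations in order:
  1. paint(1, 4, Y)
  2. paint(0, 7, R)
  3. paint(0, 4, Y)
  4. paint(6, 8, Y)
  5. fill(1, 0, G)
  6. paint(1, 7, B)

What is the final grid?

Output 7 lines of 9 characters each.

Answer: RRRRYRRRR
GGGGYRRBR
GGGGRRRRR
KGGGRRRRR
KRRRRRRRR
KRRRRRRRR
RRRRRRRRY

Derivation:
After op 1 paint(1,4,Y):
RRRRRRRRR
GGGGYRRRR
GGGGRRRRR
KGGGRRRRR
KRRRRRRRR
KRRRRRRRR
RRRRRRRRR
After op 2 paint(0,7,R):
RRRRRRRRR
GGGGYRRRR
GGGGRRRRR
KGGGRRRRR
KRRRRRRRR
KRRRRRRRR
RRRRRRRRR
After op 3 paint(0,4,Y):
RRRRYRRRR
GGGGYRRRR
GGGGRRRRR
KGGGRRRRR
KRRRRRRRR
KRRRRRRRR
RRRRRRRRR
After op 4 paint(6,8,Y):
RRRRYRRRR
GGGGYRRRR
GGGGRRRRR
KGGGRRRRR
KRRRRRRRR
KRRRRRRRR
RRRRRRRRY
After op 5 fill(1,0,G) [0 cells changed]:
RRRRYRRRR
GGGGYRRRR
GGGGRRRRR
KGGGRRRRR
KRRRRRRRR
KRRRRRRRR
RRRRRRRRY
After op 6 paint(1,7,B):
RRRRYRRRR
GGGGYRRBR
GGGGRRRRR
KGGGRRRRR
KRRRRRRRR
KRRRRRRRR
RRRRRRRRY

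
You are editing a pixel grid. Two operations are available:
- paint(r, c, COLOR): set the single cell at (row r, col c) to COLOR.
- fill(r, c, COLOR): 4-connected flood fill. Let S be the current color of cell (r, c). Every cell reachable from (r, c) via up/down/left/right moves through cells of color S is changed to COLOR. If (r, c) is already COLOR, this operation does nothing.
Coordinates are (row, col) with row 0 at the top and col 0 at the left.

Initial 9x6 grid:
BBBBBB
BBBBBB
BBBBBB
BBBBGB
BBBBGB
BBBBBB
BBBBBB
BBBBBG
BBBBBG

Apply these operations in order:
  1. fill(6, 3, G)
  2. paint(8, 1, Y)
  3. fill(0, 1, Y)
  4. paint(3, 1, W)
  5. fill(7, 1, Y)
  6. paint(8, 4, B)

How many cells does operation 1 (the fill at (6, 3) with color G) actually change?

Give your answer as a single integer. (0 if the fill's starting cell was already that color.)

After op 1 fill(6,3,G) [50 cells changed]:
GGGGGG
GGGGGG
GGGGGG
GGGGGG
GGGGGG
GGGGGG
GGGGGG
GGGGGG
GGGGGG

Answer: 50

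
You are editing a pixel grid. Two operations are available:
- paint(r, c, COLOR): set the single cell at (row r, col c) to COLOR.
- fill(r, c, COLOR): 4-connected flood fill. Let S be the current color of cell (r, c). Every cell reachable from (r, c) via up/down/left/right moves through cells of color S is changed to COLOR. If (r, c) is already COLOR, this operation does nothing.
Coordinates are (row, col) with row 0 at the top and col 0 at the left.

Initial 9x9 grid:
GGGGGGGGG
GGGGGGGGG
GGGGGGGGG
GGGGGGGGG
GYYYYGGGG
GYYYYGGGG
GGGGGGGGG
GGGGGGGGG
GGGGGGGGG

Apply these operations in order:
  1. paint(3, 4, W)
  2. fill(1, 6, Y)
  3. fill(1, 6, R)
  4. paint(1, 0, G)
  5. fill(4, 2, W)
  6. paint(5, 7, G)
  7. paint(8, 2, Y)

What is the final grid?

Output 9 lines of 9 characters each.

Answer: WWWWWWWWW
GWWWWWWWW
WWWWWWWWW
WWWWWWWWW
WWWWWWWWW
WWWWWWWGW
WWWWWWWWW
WWWWWWWWW
WWYWWWWWW

Derivation:
After op 1 paint(3,4,W):
GGGGGGGGG
GGGGGGGGG
GGGGGGGGG
GGGGWGGGG
GYYYYGGGG
GYYYYGGGG
GGGGGGGGG
GGGGGGGGG
GGGGGGGGG
After op 2 fill(1,6,Y) [72 cells changed]:
YYYYYYYYY
YYYYYYYYY
YYYYYYYYY
YYYYWYYYY
YYYYYYYYY
YYYYYYYYY
YYYYYYYYY
YYYYYYYYY
YYYYYYYYY
After op 3 fill(1,6,R) [80 cells changed]:
RRRRRRRRR
RRRRRRRRR
RRRRRRRRR
RRRRWRRRR
RRRRRRRRR
RRRRRRRRR
RRRRRRRRR
RRRRRRRRR
RRRRRRRRR
After op 4 paint(1,0,G):
RRRRRRRRR
GRRRRRRRR
RRRRRRRRR
RRRRWRRRR
RRRRRRRRR
RRRRRRRRR
RRRRRRRRR
RRRRRRRRR
RRRRRRRRR
After op 5 fill(4,2,W) [79 cells changed]:
WWWWWWWWW
GWWWWWWWW
WWWWWWWWW
WWWWWWWWW
WWWWWWWWW
WWWWWWWWW
WWWWWWWWW
WWWWWWWWW
WWWWWWWWW
After op 6 paint(5,7,G):
WWWWWWWWW
GWWWWWWWW
WWWWWWWWW
WWWWWWWWW
WWWWWWWWW
WWWWWWWGW
WWWWWWWWW
WWWWWWWWW
WWWWWWWWW
After op 7 paint(8,2,Y):
WWWWWWWWW
GWWWWWWWW
WWWWWWWWW
WWWWWWWWW
WWWWWWWWW
WWWWWWWGW
WWWWWWWWW
WWWWWWWWW
WWYWWWWWW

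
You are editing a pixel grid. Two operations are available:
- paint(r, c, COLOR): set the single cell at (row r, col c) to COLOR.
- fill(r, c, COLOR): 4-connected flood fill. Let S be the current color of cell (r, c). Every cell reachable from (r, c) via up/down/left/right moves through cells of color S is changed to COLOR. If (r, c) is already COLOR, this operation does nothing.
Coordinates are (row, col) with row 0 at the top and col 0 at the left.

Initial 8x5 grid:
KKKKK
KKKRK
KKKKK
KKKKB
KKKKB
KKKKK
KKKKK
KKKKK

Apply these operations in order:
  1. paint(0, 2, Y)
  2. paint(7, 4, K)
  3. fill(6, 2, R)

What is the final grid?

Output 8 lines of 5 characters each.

After op 1 paint(0,2,Y):
KKYKK
KKKRK
KKKKK
KKKKB
KKKKB
KKKKK
KKKKK
KKKKK
After op 2 paint(7,4,K):
KKYKK
KKKRK
KKKKK
KKKKB
KKKKB
KKKKK
KKKKK
KKKKK
After op 3 fill(6,2,R) [36 cells changed]:
RRYRR
RRRRR
RRRRR
RRRRB
RRRRB
RRRRR
RRRRR
RRRRR

Answer: RRYRR
RRRRR
RRRRR
RRRRB
RRRRB
RRRRR
RRRRR
RRRRR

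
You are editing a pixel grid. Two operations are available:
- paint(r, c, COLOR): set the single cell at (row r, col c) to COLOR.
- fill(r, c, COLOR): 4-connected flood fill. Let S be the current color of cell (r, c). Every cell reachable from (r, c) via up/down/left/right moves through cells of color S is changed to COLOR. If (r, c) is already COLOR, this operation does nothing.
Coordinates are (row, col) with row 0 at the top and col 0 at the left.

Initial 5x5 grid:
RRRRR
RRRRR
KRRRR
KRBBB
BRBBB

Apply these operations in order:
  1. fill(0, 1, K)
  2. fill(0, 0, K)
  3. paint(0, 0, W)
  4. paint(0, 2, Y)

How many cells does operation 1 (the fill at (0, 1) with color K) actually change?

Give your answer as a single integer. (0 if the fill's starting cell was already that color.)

Answer: 16

Derivation:
After op 1 fill(0,1,K) [16 cells changed]:
KKKKK
KKKKK
KKKKK
KKBBB
BKBBB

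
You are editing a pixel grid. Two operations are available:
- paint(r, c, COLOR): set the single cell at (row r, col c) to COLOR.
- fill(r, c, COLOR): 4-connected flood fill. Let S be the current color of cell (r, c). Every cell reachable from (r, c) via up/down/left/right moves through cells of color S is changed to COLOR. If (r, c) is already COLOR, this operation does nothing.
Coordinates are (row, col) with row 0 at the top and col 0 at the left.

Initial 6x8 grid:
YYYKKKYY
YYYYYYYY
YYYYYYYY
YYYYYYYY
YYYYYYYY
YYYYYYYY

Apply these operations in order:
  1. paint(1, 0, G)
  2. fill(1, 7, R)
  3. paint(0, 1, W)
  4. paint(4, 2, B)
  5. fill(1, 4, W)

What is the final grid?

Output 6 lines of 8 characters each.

Answer: RWWKKKWW
GWWWWWWW
WWWWWWWW
WWWWWWWW
WWBWWWWW
WWWWWWWW

Derivation:
After op 1 paint(1,0,G):
YYYKKKYY
GYYYYYYY
YYYYYYYY
YYYYYYYY
YYYYYYYY
YYYYYYYY
After op 2 fill(1,7,R) [44 cells changed]:
RRRKKKRR
GRRRRRRR
RRRRRRRR
RRRRRRRR
RRRRRRRR
RRRRRRRR
After op 3 paint(0,1,W):
RWRKKKRR
GRRRRRRR
RRRRRRRR
RRRRRRRR
RRRRRRRR
RRRRRRRR
After op 4 paint(4,2,B):
RWRKKKRR
GRRRRRRR
RRRRRRRR
RRRRRRRR
RRBRRRRR
RRRRRRRR
After op 5 fill(1,4,W) [41 cells changed]:
RWWKKKWW
GWWWWWWW
WWWWWWWW
WWWWWWWW
WWBWWWWW
WWWWWWWW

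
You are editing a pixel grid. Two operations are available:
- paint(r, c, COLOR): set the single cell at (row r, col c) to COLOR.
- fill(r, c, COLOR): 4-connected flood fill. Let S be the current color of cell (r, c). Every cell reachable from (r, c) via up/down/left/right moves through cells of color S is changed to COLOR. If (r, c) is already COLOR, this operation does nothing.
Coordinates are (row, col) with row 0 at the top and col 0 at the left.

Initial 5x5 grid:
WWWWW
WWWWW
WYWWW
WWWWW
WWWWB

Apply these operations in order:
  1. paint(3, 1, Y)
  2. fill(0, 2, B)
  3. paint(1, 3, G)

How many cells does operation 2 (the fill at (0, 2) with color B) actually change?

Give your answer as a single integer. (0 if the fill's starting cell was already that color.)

After op 1 paint(3,1,Y):
WWWWW
WWWWW
WYWWW
WYWWW
WWWWB
After op 2 fill(0,2,B) [22 cells changed]:
BBBBB
BBBBB
BYBBB
BYBBB
BBBBB

Answer: 22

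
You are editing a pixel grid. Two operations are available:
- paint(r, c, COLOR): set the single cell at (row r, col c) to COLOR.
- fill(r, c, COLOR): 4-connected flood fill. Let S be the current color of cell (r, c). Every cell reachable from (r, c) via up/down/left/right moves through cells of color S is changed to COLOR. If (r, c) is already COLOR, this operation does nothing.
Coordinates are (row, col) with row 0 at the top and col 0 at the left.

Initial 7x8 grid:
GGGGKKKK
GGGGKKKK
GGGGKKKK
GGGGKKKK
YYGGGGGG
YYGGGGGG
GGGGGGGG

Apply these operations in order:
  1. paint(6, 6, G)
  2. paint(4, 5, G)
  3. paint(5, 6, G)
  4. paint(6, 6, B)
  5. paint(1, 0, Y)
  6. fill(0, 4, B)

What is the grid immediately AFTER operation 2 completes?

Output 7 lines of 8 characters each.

After op 1 paint(6,6,G):
GGGGKKKK
GGGGKKKK
GGGGKKKK
GGGGKKKK
YYGGGGGG
YYGGGGGG
GGGGGGGG
After op 2 paint(4,5,G):
GGGGKKKK
GGGGKKKK
GGGGKKKK
GGGGKKKK
YYGGGGGG
YYGGGGGG
GGGGGGGG

Answer: GGGGKKKK
GGGGKKKK
GGGGKKKK
GGGGKKKK
YYGGGGGG
YYGGGGGG
GGGGGGGG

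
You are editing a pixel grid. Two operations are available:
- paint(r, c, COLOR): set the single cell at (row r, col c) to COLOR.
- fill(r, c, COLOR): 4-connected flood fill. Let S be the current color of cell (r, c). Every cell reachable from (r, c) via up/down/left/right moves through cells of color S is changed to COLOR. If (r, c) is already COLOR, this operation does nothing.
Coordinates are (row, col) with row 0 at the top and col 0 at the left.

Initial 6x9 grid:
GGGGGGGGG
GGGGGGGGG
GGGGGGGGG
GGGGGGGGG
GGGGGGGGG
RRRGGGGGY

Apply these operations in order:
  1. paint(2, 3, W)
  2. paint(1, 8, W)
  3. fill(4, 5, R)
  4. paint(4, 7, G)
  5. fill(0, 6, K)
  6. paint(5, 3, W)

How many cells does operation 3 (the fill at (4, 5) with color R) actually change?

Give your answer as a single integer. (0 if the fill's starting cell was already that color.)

Answer: 48

Derivation:
After op 1 paint(2,3,W):
GGGGGGGGG
GGGGGGGGG
GGGWGGGGG
GGGGGGGGG
GGGGGGGGG
RRRGGGGGY
After op 2 paint(1,8,W):
GGGGGGGGG
GGGGGGGGW
GGGWGGGGG
GGGGGGGGG
GGGGGGGGG
RRRGGGGGY
After op 3 fill(4,5,R) [48 cells changed]:
RRRRRRRRR
RRRRRRRRW
RRRWRRRRR
RRRRRRRRR
RRRRRRRRR
RRRRRRRRY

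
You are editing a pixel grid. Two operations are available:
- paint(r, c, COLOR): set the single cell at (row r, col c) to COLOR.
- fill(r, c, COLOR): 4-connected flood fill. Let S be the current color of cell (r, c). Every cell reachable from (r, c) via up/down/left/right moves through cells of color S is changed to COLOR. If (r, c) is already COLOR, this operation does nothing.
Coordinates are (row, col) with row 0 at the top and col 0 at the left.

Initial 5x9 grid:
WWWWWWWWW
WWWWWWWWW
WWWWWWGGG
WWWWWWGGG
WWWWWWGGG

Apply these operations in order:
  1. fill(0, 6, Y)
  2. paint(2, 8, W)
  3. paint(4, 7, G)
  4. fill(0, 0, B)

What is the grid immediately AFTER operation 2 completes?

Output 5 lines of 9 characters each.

After op 1 fill(0,6,Y) [36 cells changed]:
YYYYYYYYY
YYYYYYYYY
YYYYYYGGG
YYYYYYGGG
YYYYYYGGG
After op 2 paint(2,8,W):
YYYYYYYYY
YYYYYYYYY
YYYYYYGGW
YYYYYYGGG
YYYYYYGGG

Answer: YYYYYYYYY
YYYYYYYYY
YYYYYYGGW
YYYYYYGGG
YYYYYYGGG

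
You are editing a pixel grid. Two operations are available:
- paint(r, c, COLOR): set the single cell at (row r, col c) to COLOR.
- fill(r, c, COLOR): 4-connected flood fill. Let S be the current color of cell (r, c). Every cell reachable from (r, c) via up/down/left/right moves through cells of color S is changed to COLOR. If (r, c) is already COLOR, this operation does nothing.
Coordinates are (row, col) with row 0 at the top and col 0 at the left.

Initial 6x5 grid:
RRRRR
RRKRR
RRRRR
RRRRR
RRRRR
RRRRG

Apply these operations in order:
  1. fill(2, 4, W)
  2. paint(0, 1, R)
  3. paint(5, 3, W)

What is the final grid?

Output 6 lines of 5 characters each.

Answer: WRWWW
WWKWW
WWWWW
WWWWW
WWWWW
WWWWG

Derivation:
After op 1 fill(2,4,W) [28 cells changed]:
WWWWW
WWKWW
WWWWW
WWWWW
WWWWW
WWWWG
After op 2 paint(0,1,R):
WRWWW
WWKWW
WWWWW
WWWWW
WWWWW
WWWWG
After op 3 paint(5,3,W):
WRWWW
WWKWW
WWWWW
WWWWW
WWWWW
WWWWG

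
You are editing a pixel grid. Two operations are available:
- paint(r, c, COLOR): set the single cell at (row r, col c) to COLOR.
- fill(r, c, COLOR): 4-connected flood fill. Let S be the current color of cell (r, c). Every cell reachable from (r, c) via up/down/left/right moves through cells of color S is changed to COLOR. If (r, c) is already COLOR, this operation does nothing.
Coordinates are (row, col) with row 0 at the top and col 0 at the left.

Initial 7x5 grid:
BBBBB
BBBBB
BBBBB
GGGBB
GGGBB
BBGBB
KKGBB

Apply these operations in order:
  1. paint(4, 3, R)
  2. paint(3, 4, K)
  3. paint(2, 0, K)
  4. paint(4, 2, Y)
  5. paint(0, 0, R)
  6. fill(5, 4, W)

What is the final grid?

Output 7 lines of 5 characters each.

After op 1 paint(4,3,R):
BBBBB
BBBBB
BBBBB
GGGBB
GGGRB
BBGBB
KKGBB
After op 2 paint(3,4,K):
BBBBB
BBBBB
BBBBB
GGGBK
GGGRB
BBGBB
KKGBB
After op 3 paint(2,0,K):
BBBBB
BBBBB
KBBBB
GGGBK
GGGRB
BBGBB
KKGBB
After op 4 paint(4,2,Y):
BBBBB
BBBBB
KBBBB
GGGBK
GGYRB
BBGBB
KKGBB
After op 5 paint(0,0,R):
RBBBB
BBBBB
KBBBB
GGGBK
GGYRB
BBGBB
KKGBB
After op 6 fill(5,4,W) [5 cells changed]:
RBBBB
BBBBB
KBBBB
GGGBK
GGYRW
BBGWW
KKGWW

Answer: RBBBB
BBBBB
KBBBB
GGGBK
GGYRW
BBGWW
KKGWW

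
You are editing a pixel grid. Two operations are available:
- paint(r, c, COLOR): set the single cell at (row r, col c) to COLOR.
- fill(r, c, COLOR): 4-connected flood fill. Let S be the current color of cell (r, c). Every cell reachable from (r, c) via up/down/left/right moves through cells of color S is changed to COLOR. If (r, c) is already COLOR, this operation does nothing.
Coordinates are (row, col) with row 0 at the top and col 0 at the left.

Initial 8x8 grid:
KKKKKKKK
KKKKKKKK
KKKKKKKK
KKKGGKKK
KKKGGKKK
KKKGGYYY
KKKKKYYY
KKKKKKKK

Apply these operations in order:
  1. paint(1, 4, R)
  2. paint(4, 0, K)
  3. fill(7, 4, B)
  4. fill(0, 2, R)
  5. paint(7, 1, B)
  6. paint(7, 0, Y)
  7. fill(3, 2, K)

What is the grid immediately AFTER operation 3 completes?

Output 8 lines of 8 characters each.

After op 1 paint(1,4,R):
KKKKKKKK
KKKKRKKK
KKKKKKKK
KKKGGKKK
KKKGGKKK
KKKGGYYY
KKKKKYYY
KKKKKKKK
After op 2 paint(4,0,K):
KKKKKKKK
KKKKRKKK
KKKKKKKK
KKKGGKKK
KKKGGKKK
KKKGGYYY
KKKKKYYY
KKKKKKKK
After op 3 fill(7,4,B) [51 cells changed]:
BBBBBBBB
BBBBRBBB
BBBBBBBB
BBBGGBBB
BBBGGBBB
BBBGGYYY
BBBBBYYY
BBBBBBBB

Answer: BBBBBBBB
BBBBRBBB
BBBBBBBB
BBBGGBBB
BBBGGBBB
BBBGGYYY
BBBBBYYY
BBBBBBBB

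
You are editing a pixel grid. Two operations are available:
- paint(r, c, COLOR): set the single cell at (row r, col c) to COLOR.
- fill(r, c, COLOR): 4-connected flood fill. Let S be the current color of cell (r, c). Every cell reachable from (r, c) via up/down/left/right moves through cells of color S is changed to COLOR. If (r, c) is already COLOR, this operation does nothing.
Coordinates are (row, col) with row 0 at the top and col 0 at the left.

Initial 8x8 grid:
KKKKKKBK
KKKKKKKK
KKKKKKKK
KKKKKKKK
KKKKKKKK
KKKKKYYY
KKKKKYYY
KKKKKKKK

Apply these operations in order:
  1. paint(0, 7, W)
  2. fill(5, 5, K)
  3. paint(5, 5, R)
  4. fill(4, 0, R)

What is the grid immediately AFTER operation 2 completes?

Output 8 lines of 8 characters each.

After op 1 paint(0,7,W):
KKKKKKBW
KKKKKKKK
KKKKKKKK
KKKKKKKK
KKKKKKKK
KKKKKYYY
KKKKKYYY
KKKKKKKK
After op 2 fill(5,5,K) [6 cells changed]:
KKKKKKBW
KKKKKKKK
KKKKKKKK
KKKKKKKK
KKKKKKKK
KKKKKKKK
KKKKKKKK
KKKKKKKK

Answer: KKKKKKBW
KKKKKKKK
KKKKKKKK
KKKKKKKK
KKKKKKKK
KKKKKKKK
KKKKKKKK
KKKKKKKK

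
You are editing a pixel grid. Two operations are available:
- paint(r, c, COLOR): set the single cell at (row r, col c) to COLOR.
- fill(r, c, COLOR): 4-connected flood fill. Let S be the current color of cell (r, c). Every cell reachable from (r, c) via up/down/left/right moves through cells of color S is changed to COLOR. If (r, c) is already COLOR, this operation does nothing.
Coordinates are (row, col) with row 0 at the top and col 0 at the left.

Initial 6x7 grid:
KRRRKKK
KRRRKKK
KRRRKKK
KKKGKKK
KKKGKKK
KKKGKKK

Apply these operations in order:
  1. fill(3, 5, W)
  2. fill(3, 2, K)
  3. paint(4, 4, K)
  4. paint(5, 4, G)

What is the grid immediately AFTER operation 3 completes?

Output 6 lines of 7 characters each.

After op 1 fill(3,5,W) [18 cells changed]:
KRRRWWW
KRRRWWW
KRRRWWW
KKKGWWW
KKKGWWW
KKKGWWW
After op 2 fill(3,2,K) [0 cells changed]:
KRRRWWW
KRRRWWW
KRRRWWW
KKKGWWW
KKKGWWW
KKKGWWW
After op 3 paint(4,4,K):
KRRRWWW
KRRRWWW
KRRRWWW
KKKGWWW
KKKGKWW
KKKGWWW

Answer: KRRRWWW
KRRRWWW
KRRRWWW
KKKGWWW
KKKGKWW
KKKGWWW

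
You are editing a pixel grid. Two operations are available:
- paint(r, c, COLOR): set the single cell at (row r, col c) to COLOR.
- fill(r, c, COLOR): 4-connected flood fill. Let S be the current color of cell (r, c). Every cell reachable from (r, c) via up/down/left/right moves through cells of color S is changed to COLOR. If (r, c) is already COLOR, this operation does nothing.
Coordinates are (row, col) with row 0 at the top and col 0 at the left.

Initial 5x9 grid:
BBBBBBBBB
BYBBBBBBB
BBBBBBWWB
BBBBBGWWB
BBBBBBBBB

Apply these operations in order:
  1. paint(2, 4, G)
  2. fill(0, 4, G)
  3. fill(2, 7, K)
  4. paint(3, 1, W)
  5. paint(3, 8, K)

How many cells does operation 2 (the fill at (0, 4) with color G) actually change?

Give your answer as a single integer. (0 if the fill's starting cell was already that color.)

After op 1 paint(2,4,G):
BBBBBBBBB
BYBBBBBBB
BBBBGBWWB
BBBBBGWWB
BBBBBBBBB
After op 2 fill(0,4,G) [38 cells changed]:
GGGGGGGGG
GYGGGGGGG
GGGGGGWWG
GGGGGGWWG
GGGGGGGGG

Answer: 38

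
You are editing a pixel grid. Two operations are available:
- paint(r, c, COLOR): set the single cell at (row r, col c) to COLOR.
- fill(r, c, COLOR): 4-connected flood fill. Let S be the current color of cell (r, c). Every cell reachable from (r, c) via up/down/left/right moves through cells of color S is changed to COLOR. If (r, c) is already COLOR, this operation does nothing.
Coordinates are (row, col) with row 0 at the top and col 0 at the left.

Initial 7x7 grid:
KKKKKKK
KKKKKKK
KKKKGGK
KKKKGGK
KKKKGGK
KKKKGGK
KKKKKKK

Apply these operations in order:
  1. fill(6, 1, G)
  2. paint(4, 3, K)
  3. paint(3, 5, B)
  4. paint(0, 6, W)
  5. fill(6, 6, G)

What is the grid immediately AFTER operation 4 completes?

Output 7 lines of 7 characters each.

Answer: GGGGGGW
GGGGGGG
GGGGGGG
GGGGGBG
GGGKGGG
GGGGGGG
GGGGGGG

Derivation:
After op 1 fill(6,1,G) [41 cells changed]:
GGGGGGG
GGGGGGG
GGGGGGG
GGGGGGG
GGGGGGG
GGGGGGG
GGGGGGG
After op 2 paint(4,3,K):
GGGGGGG
GGGGGGG
GGGGGGG
GGGGGGG
GGGKGGG
GGGGGGG
GGGGGGG
After op 3 paint(3,5,B):
GGGGGGG
GGGGGGG
GGGGGGG
GGGGGBG
GGGKGGG
GGGGGGG
GGGGGGG
After op 4 paint(0,6,W):
GGGGGGW
GGGGGGG
GGGGGGG
GGGGGBG
GGGKGGG
GGGGGGG
GGGGGGG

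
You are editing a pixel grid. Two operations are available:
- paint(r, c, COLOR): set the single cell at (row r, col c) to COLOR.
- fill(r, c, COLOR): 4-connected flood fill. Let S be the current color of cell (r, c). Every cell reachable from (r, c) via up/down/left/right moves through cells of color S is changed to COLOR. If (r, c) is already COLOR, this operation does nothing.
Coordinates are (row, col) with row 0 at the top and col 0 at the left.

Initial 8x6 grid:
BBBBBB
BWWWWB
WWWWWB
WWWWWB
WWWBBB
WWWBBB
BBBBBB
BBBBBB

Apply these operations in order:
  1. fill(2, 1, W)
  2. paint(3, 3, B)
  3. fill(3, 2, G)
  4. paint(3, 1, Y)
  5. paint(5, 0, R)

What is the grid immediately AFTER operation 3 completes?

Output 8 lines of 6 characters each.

Answer: BBBBBB
BGGGGB
GGGGGB
GGGBGB
GGGBBB
GGGBBB
BBBBBB
BBBBBB

Derivation:
After op 1 fill(2,1,W) [0 cells changed]:
BBBBBB
BWWWWB
WWWWWB
WWWWWB
WWWBBB
WWWBBB
BBBBBB
BBBBBB
After op 2 paint(3,3,B):
BBBBBB
BWWWWB
WWWWWB
WWWBWB
WWWBBB
WWWBBB
BBBBBB
BBBBBB
After op 3 fill(3,2,G) [19 cells changed]:
BBBBBB
BGGGGB
GGGGGB
GGGBGB
GGGBBB
GGGBBB
BBBBBB
BBBBBB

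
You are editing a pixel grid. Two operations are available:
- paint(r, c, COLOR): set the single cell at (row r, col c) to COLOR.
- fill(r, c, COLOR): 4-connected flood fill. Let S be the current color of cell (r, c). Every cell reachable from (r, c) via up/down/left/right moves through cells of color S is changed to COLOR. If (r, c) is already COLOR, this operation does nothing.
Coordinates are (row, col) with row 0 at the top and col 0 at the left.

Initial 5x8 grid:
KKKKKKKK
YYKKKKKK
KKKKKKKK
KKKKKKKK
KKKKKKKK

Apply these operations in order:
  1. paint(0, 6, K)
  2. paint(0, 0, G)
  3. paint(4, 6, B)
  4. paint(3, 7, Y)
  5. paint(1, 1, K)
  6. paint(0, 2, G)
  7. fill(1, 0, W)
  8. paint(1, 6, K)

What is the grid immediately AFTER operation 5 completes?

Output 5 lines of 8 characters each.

After op 1 paint(0,6,K):
KKKKKKKK
YYKKKKKK
KKKKKKKK
KKKKKKKK
KKKKKKKK
After op 2 paint(0,0,G):
GKKKKKKK
YYKKKKKK
KKKKKKKK
KKKKKKKK
KKKKKKKK
After op 3 paint(4,6,B):
GKKKKKKK
YYKKKKKK
KKKKKKKK
KKKKKKKK
KKKKKKBK
After op 4 paint(3,7,Y):
GKKKKKKK
YYKKKKKK
KKKKKKKK
KKKKKKKY
KKKKKKBK
After op 5 paint(1,1,K):
GKKKKKKK
YKKKKKKK
KKKKKKKK
KKKKKKKY
KKKKKKBK

Answer: GKKKKKKK
YKKKKKKK
KKKKKKKK
KKKKKKKY
KKKKKKBK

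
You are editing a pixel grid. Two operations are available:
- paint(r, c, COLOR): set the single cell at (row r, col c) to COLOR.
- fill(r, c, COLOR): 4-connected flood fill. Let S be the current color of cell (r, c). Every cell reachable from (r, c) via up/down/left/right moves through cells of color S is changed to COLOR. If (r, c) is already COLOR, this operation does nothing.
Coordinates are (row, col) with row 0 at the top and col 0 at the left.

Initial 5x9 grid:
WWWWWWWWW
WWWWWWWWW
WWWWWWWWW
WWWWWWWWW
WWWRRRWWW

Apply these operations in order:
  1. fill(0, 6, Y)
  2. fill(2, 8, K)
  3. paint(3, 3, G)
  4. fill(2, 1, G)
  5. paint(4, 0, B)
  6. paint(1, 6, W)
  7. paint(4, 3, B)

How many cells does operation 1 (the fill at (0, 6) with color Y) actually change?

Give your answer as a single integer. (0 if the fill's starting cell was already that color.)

Answer: 42

Derivation:
After op 1 fill(0,6,Y) [42 cells changed]:
YYYYYYYYY
YYYYYYYYY
YYYYYYYYY
YYYYYYYYY
YYYRRRYYY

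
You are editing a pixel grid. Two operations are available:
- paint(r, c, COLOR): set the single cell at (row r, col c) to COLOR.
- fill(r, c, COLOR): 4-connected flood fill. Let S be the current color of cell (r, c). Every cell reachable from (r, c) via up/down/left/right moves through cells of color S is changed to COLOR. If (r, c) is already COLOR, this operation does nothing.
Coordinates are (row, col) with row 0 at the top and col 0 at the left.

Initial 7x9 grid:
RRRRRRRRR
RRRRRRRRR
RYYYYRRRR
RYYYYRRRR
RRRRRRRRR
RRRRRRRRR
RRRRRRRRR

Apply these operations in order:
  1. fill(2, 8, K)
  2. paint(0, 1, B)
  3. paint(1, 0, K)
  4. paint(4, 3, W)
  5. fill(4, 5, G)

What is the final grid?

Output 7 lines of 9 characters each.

After op 1 fill(2,8,K) [55 cells changed]:
KKKKKKKKK
KKKKKKKKK
KYYYYKKKK
KYYYYKKKK
KKKKKKKKK
KKKKKKKKK
KKKKKKKKK
After op 2 paint(0,1,B):
KBKKKKKKK
KKKKKKKKK
KYYYYKKKK
KYYYYKKKK
KKKKKKKKK
KKKKKKKKK
KKKKKKKKK
After op 3 paint(1,0,K):
KBKKKKKKK
KKKKKKKKK
KYYYYKKKK
KYYYYKKKK
KKKKKKKKK
KKKKKKKKK
KKKKKKKKK
After op 4 paint(4,3,W):
KBKKKKKKK
KKKKKKKKK
KYYYYKKKK
KYYYYKKKK
KKKWKKKKK
KKKKKKKKK
KKKKKKKKK
After op 5 fill(4,5,G) [53 cells changed]:
GBGGGGGGG
GGGGGGGGG
GYYYYGGGG
GYYYYGGGG
GGGWGGGGG
GGGGGGGGG
GGGGGGGGG

Answer: GBGGGGGGG
GGGGGGGGG
GYYYYGGGG
GYYYYGGGG
GGGWGGGGG
GGGGGGGGG
GGGGGGGGG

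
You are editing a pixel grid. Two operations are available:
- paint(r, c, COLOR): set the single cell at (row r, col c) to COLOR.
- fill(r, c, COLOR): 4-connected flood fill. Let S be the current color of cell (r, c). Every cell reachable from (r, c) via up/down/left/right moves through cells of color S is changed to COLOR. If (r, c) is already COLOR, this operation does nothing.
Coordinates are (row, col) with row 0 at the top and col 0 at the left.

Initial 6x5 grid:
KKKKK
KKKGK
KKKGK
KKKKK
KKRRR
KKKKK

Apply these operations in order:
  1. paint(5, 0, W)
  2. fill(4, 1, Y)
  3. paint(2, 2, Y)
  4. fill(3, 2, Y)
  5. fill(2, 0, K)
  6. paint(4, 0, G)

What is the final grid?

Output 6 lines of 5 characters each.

After op 1 paint(5,0,W):
KKKKK
KKKGK
KKKGK
KKKKK
KKRRR
WKKKK
After op 2 fill(4,1,Y) [24 cells changed]:
YYYYY
YYYGY
YYYGY
YYYYY
YYRRR
WYYYY
After op 3 paint(2,2,Y):
YYYYY
YYYGY
YYYGY
YYYYY
YYRRR
WYYYY
After op 4 fill(3,2,Y) [0 cells changed]:
YYYYY
YYYGY
YYYGY
YYYYY
YYRRR
WYYYY
After op 5 fill(2,0,K) [24 cells changed]:
KKKKK
KKKGK
KKKGK
KKKKK
KKRRR
WKKKK
After op 6 paint(4,0,G):
KKKKK
KKKGK
KKKGK
KKKKK
GKRRR
WKKKK

Answer: KKKKK
KKKGK
KKKGK
KKKKK
GKRRR
WKKKK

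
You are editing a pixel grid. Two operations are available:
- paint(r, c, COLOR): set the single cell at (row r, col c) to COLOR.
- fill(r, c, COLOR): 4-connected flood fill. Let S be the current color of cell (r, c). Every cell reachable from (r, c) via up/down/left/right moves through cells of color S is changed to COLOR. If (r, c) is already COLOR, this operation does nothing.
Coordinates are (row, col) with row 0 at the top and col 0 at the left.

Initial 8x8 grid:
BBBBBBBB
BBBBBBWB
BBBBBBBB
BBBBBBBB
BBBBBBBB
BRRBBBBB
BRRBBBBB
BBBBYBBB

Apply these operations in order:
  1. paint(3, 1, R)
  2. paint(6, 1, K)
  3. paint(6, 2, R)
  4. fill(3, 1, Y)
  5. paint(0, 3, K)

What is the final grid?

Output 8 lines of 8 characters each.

Answer: BBBKBBBB
BBBBBBWB
BBBBBBBB
BYBBBBBB
BBBBBBBB
BRRBBBBB
BKRBBBBB
BBBBYBBB

Derivation:
After op 1 paint(3,1,R):
BBBBBBBB
BBBBBBWB
BBBBBBBB
BRBBBBBB
BBBBBBBB
BRRBBBBB
BRRBBBBB
BBBBYBBB
After op 2 paint(6,1,K):
BBBBBBBB
BBBBBBWB
BBBBBBBB
BRBBBBBB
BBBBBBBB
BRRBBBBB
BKRBBBBB
BBBBYBBB
After op 3 paint(6,2,R):
BBBBBBBB
BBBBBBWB
BBBBBBBB
BRBBBBBB
BBBBBBBB
BRRBBBBB
BKRBBBBB
BBBBYBBB
After op 4 fill(3,1,Y) [1 cells changed]:
BBBBBBBB
BBBBBBWB
BBBBBBBB
BYBBBBBB
BBBBBBBB
BRRBBBBB
BKRBBBBB
BBBBYBBB
After op 5 paint(0,3,K):
BBBKBBBB
BBBBBBWB
BBBBBBBB
BYBBBBBB
BBBBBBBB
BRRBBBBB
BKRBBBBB
BBBBYBBB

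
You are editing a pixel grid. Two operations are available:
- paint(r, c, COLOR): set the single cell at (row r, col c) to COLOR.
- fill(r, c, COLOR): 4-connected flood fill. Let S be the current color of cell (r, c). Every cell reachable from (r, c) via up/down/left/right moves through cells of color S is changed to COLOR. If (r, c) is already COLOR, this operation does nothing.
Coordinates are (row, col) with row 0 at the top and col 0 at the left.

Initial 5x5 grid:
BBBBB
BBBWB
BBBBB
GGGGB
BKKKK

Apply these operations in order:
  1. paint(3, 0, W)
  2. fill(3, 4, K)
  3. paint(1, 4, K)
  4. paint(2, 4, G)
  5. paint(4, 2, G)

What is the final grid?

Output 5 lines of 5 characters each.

Answer: KKKKK
KKKWK
KKKKG
WGGGK
BKGKK

Derivation:
After op 1 paint(3,0,W):
BBBBB
BBBWB
BBBBB
WGGGB
BKKKK
After op 2 fill(3,4,K) [15 cells changed]:
KKKKK
KKKWK
KKKKK
WGGGK
BKKKK
After op 3 paint(1,4,K):
KKKKK
KKKWK
KKKKK
WGGGK
BKKKK
After op 4 paint(2,4,G):
KKKKK
KKKWK
KKKKG
WGGGK
BKKKK
After op 5 paint(4,2,G):
KKKKK
KKKWK
KKKKG
WGGGK
BKGKK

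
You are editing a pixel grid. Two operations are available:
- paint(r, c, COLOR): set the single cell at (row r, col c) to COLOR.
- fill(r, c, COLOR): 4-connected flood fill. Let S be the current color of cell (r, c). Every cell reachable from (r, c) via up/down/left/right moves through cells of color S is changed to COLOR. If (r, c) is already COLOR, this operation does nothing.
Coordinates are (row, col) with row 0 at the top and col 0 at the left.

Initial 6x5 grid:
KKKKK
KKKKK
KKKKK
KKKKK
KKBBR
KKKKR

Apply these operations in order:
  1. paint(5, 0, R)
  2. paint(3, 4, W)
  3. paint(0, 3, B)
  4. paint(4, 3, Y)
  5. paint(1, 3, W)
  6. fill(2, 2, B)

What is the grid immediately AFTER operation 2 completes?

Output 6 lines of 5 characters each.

Answer: KKKKK
KKKKK
KKKKK
KKKKW
KKBBR
RKKKR

Derivation:
After op 1 paint(5,0,R):
KKKKK
KKKKK
KKKKK
KKKKK
KKBBR
RKKKR
After op 2 paint(3,4,W):
KKKKK
KKKKK
KKKKK
KKKKW
KKBBR
RKKKR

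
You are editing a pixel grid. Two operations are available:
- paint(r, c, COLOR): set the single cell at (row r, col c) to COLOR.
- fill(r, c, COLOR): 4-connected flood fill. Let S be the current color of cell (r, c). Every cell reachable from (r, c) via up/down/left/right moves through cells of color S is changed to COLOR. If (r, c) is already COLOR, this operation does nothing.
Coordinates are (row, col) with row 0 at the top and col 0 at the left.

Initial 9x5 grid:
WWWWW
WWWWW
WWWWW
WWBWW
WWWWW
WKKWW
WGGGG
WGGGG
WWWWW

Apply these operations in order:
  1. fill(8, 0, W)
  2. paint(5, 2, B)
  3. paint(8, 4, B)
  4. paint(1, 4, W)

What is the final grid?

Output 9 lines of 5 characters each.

After op 1 fill(8,0,W) [0 cells changed]:
WWWWW
WWWWW
WWWWW
WWBWW
WWWWW
WKKWW
WGGGG
WGGGG
WWWWW
After op 2 paint(5,2,B):
WWWWW
WWWWW
WWWWW
WWBWW
WWWWW
WKBWW
WGGGG
WGGGG
WWWWW
After op 3 paint(8,4,B):
WWWWW
WWWWW
WWWWW
WWBWW
WWWWW
WKBWW
WGGGG
WGGGG
WWWWB
After op 4 paint(1,4,W):
WWWWW
WWWWW
WWWWW
WWBWW
WWWWW
WKBWW
WGGGG
WGGGG
WWWWB

Answer: WWWWW
WWWWW
WWWWW
WWBWW
WWWWW
WKBWW
WGGGG
WGGGG
WWWWB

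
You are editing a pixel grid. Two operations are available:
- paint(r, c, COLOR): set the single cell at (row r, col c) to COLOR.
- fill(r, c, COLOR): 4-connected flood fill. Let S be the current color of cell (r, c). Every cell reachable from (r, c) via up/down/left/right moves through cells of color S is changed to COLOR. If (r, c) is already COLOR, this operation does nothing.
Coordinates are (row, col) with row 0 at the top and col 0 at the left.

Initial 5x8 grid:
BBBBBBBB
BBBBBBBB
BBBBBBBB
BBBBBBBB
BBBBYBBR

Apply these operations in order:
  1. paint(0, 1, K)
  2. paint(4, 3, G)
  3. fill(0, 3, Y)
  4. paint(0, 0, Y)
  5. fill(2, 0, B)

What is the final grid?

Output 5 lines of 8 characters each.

Answer: BKBBBBBB
BBBBBBBB
BBBBBBBB
BBBBBBBB
BBBGBBBR

Derivation:
After op 1 paint(0,1,K):
BKBBBBBB
BBBBBBBB
BBBBBBBB
BBBBBBBB
BBBBYBBR
After op 2 paint(4,3,G):
BKBBBBBB
BBBBBBBB
BBBBBBBB
BBBBBBBB
BBBGYBBR
After op 3 fill(0,3,Y) [36 cells changed]:
YKYYYYYY
YYYYYYYY
YYYYYYYY
YYYYYYYY
YYYGYYYR
After op 4 paint(0,0,Y):
YKYYYYYY
YYYYYYYY
YYYYYYYY
YYYYYYYY
YYYGYYYR
After op 5 fill(2,0,B) [37 cells changed]:
BKBBBBBB
BBBBBBBB
BBBBBBBB
BBBBBBBB
BBBGBBBR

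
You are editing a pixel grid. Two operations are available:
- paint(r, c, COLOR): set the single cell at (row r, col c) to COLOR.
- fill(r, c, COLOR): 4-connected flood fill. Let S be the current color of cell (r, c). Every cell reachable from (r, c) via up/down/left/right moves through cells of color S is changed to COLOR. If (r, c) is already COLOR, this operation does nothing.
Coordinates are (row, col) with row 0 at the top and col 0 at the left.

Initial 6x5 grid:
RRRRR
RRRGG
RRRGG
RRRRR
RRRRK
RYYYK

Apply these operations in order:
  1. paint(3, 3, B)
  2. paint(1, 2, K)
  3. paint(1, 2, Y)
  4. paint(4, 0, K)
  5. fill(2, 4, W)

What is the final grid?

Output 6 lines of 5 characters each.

After op 1 paint(3,3,B):
RRRRR
RRRGG
RRRGG
RRRBR
RRRRK
RYYYK
After op 2 paint(1,2,K):
RRRRR
RRKGG
RRRGG
RRRBR
RRRRK
RYYYK
After op 3 paint(1,2,Y):
RRRRR
RRYGG
RRRGG
RRRBR
RRRRK
RYYYK
After op 4 paint(4,0,K):
RRRRR
RRYGG
RRRGG
RRRBR
KRRRK
RYYYK
After op 5 fill(2,4,W) [4 cells changed]:
RRRRR
RRYWW
RRRWW
RRRBR
KRRRK
RYYYK

Answer: RRRRR
RRYWW
RRRWW
RRRBR
KRRRK
RYYYK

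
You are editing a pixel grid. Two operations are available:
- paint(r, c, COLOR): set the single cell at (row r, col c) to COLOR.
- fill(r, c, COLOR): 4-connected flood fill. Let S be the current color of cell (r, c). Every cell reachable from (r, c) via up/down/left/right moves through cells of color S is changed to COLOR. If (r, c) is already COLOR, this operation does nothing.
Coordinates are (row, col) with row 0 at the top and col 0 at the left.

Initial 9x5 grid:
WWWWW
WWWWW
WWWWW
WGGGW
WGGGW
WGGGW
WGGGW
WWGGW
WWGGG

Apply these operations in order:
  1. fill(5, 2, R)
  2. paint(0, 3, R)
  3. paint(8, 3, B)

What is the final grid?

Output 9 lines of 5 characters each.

Answer: WWWRW
WWWWW
WWWWW
WRRRW
WRRRW
WRRRW
WRRRW
WWRRW
WWRBR

Derivation:
After op 1 fill(5,2,R) [17 cells changed]:
WWWWW
WWWWW
WWWWW
WRRRW
WRRRW
WRRRW
WRRRW
WWRRW
WWRRR
After op 2 paint(0,3,R):
WWWRW
WWWWW
WWWWW
WRRRW
WRRRW
WRRRW
WRRRW
WWRRW
WWRRR
After op 3 paint(8,3,B):
WWWRW
WWWWW
WWWWW
WRRRW
WRRRW
WRRRW
WRRRW
WWRRW
WWRBR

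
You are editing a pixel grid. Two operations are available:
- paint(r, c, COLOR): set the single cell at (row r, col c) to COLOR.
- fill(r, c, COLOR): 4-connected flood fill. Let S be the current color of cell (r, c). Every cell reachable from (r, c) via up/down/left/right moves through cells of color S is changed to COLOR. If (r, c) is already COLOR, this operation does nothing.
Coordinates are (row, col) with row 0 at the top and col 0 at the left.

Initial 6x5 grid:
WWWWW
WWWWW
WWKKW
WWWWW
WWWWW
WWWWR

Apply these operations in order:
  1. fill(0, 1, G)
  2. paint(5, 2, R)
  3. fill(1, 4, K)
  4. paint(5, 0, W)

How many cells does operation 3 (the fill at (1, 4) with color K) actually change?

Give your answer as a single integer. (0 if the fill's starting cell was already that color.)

After op 1 fill(0,1,G) [27 cells changed]:
GGGGG
GGGGG
GGKKG
GGGGG
GGGGG
GGGGR
After op 2 paint(5,2,R):
GGGGG
GGGGG
GGKKG
GGGGG
GGGGG
GGRGR
After op 3 fill(1,4,K) [26 cells changed]:
KKKKK
KKKKK
KKKKK
KKKKK
KKKKK
KKRKR

Answer: 26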